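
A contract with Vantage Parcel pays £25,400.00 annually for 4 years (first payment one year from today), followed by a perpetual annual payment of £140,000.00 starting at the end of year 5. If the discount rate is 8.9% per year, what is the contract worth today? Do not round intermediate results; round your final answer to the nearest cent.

PV of 4-year annuity: £25,400.00 × [1 − (1+0.089)^−4] / 0.089 = 82469.83011
Perpetuity value at year 4: £140,000.00 / 0.089 = 1573033.70787
PV of perpetuity: 1573033.70787 / (1+0.089)^4 = 1118475.58914
Total PV = 82469.83011 + 1118475.58914 = 1200945.41926

£1200945.42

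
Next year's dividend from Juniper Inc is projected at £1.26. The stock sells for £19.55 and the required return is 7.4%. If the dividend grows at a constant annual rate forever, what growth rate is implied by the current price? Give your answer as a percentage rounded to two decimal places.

P = D₁/(r−g) ⇒ g = r − D₁/P = 0.074 − £1.26/£19.55 = 0.009550

0.95%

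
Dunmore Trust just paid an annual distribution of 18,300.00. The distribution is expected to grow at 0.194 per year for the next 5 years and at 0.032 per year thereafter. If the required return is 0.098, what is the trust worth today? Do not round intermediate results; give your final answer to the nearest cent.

D_1 = 21850.20000
D_2 = 26089.13880
D_3 = 31150.43173
D_4 = 37193.61548
D_5 = 44409.17689
Terminal value at year 5: TV = D_5×(1+g_2)/(r−g_2) = 45830.27055/0.066 = 694398.03858
P_0 = D_1/(1+r)^1 + D_2/(1+r)^2 + D_3/(1+r)^3 + D_4/(1+r)^4 + D_5/(1+r)^5 + TV/(1+r)^5
    = 19900.00000 + 21639.89071 + 23531.90301 + 25589.33716 + 27826.65625 + 435107.71594 = 553595.50307

553595.50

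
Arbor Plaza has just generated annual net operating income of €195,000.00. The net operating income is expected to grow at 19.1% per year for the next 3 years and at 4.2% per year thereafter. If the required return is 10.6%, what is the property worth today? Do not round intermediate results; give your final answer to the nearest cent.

D_1 = 232245.00000
D_2 = 276603.79500
D_3 = 329435.11984
Terminal value at year 3: TV = D_3×(1+g_2)/(r−g_2) = 343271.39488/0.064 = 5363615.54498
P_0 = D_1/(1+r)^1 + D_2/(1+r)^2 + D_3/(1+r)^3 + TV/(1+r)^3
    = 209986.43761 + 226124.63580 + 243503.11143 + 3964535.03295 = 4644149.21779

€4644149.22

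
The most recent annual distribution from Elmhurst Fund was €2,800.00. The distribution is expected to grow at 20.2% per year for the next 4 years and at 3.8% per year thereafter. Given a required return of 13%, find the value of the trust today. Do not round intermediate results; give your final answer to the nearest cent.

D_1 = 3365.60000
D_2 = 4045.45120
D_3 = 4862.63234
D_4 = 5844.88408
Terminal value at year 4: TV = D_4×(1+g_2)/(r−g_2) = 6066.98967/0.092 = 65945.53990
P_0 = D_1/(1+r)^1 + D_2/(1+r)^2 + D_3/(1+r)^3 + D_4/(1+r)^4 + TV/(1+r)^4
    = 2978.40708 + 3168.18169 + 3370.04813 + 3584.77686 + 40445.63463 = 53547.04839

€53547.05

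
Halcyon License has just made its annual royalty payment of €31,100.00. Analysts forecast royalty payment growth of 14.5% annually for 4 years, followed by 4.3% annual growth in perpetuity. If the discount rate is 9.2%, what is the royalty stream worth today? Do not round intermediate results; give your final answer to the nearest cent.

D_1 = 35609.50000
D_2 = 40772.87750
D_3 = 46684.94474
D_4 = 53454.26172
Terminal value at year 4: TV = D_4×(1+g_2)/(r−g_2) = 55752.79498/0.049 = 1137812.14242
P_0 = D_1/(1+r)^1 + D_2/(1+r)^2 + D_3/(1+r)^3 + D_4/(1+r)^4 + TV/(1+r)^4
    = 32609.43223 + 34192.12446 + 35851.63233 + 37591.68408 + 800165.84690 = 940410.72001

€940410.72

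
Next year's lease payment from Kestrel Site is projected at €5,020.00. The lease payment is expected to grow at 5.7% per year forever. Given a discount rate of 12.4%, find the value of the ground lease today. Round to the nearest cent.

Growing perpetuity: P = D₁ / (r − g) = €5,020.0000 / (0.124 − 0.057) = €74,925.37

€74925.37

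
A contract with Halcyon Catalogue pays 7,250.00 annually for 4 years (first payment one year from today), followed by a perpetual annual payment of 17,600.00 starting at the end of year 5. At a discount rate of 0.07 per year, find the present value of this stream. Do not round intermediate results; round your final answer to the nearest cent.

PV of 4-year annuity: 7,250.00 × [1 − (1+0.07)^−4] / 0.07 = 24557.28161
Perpetuity value at year 4: 17,600.00 / 0.07 = 251428.57143
PV of perpetuity: 251428.57143 / (1+0.07)^4 = 191813.65331
Total PV = 24557.28161 + 191813.65331 = 216370.93492

216370.93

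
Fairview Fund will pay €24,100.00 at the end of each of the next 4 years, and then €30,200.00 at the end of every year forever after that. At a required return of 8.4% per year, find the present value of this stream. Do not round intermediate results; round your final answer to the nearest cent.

PV of 4-year annuity: €24,100.00 × [1 − (1+0.084)^−4] / 0.084 = 79116.68307
Perpetuity value at year 4: €30,200.00 / 0.084 = 359523.80952
PV of perpetuity: 359523.80952 / (1+0.084)^4 = 260381.74194
Total PV = 79116.68307 + 260381.74194 = 339498.42501

€339498.43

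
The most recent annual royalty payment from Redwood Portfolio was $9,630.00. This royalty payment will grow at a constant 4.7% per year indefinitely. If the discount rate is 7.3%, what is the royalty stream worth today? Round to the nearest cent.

$387792.69

D₁ = D₀ × (1 + g) = $9,630.00 × 1.047 = $10,082.6100
Growing perpetuity: P = D₁ / (r − g) = $10,082.6100 / (0.073 − 0.047) = $387,792.69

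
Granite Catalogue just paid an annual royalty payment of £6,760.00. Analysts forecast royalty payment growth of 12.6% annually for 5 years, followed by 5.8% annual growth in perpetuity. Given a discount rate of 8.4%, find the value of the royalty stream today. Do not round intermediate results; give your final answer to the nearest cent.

£370600.78

D_1 = 7611.76000
D_2 = 8570.84176
D_3 = 9650.76782
D_4 = 10866.76457
D_5 = 12235.97690
Terminal value at year 5: TV = D_5×(1+g_2)/(r−g_2) = 12945.66356/0.026 = 497910.13704
P_0 = D_1/(1+r)^1 + D_2/(1+r)^2 + D_3/(1+r)^3 + D_4/(1+r)^4 + D_5/(1+r)^5 + TV/(1+r)^5
    = 7021.91882 + 7293.98578 + 7576.59409 + 7870.15216 + 8175.08426 + 332663.04405 = 370600.77916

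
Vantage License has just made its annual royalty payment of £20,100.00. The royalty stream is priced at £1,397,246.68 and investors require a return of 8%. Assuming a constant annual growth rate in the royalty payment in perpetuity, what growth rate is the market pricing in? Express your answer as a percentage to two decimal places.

6.47%

P = D₀(1+g)/(r−g) ⇒ P(r−g) = D₀(1+g) ⇒ g(P+D₀) = P·r − D₀
g = (P·r − D₀)/(P + D₀) = (£1,397,246.68×0.08 − £20,100.00) / (£1,397,246.68 + £20,100.00) = 0.064684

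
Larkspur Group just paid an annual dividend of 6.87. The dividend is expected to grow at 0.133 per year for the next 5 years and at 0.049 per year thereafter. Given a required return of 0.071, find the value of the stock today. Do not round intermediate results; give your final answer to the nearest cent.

D_1 = 7.78371
D_2 = 8.81894
D_3 = 9.99186
D_4 = 11.32078
D_5 = 12.82644
Terminal value at year 5: TV = D_5×(1+g_2)/(r−g_2) = 13.45494/0.022 = 611.58819
P_0 = D_1/(1+r)^1 + D_2/(1+r)^2 + D_3/(1+r)^3 + D_4/(1+r)^4 + D_5/(1+r)^5 + TV/(1+r)^5
    = 7.26770 + 7.68843 + 8.13351 + 8.60436 + 9.10246 + 434.02200 = 474.81846

474.82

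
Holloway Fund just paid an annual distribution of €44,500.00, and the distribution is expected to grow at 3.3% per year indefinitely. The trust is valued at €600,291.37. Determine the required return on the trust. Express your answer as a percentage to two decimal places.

D₁ = €44,500.00 × 1.033 = €45,968.5000
P = D₁/(r − g) ⇒ r = D₁/P + g = €45,968.5000/€600,291.37 + 0.033 = 0.076577 + 0.033 = 0.109577

10.96%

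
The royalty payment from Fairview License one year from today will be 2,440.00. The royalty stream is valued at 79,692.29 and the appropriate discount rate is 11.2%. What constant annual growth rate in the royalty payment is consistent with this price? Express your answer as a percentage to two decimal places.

P = D₁/(r−g) ⇒ g = r − D₁/P = 0.112 − 2,440.00/79,692.29 = 0.081382

8.14%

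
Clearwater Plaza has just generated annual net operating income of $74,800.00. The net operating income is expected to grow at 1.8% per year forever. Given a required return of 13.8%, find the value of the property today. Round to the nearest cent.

D₁ = D₀ × (1 + g) = $74,800.00 × 1.018 = $76,146.4000
Growing perpetuity: P = D₁ / (r − g) = $76,146.4000 / (0.138 − 0.018) = $634,553.33

$634553.33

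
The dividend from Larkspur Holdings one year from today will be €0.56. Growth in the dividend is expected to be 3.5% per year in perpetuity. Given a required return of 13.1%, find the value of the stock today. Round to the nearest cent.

Growing perpetuity: P = D₁ / (r − g) = €0.5600 / (0.131 − 0.035) = €5.83

€5.83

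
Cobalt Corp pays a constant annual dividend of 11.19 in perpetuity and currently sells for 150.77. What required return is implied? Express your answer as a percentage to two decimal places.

7.42%

P = C/r ⇒ r = C/P = 11.19/150.77 = 0.074219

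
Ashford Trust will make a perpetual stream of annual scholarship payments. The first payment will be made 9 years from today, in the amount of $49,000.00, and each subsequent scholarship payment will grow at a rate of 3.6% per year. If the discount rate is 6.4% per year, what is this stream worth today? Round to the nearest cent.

$1065381.19

Value at end of year 8: C₁ / (r − g) = $49,000.00 / (0.064 − 0.036) = $1,750,000.0000
Discount to today: PV = $1,750,000.0000 / (1 + 0.064)^8 = $1,750,000.0000 / 1.642605 = $1,065,381.19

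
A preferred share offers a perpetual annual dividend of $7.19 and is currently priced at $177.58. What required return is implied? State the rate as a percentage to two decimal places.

4.05%

P = C/r ⇒ r = C/P = $7.19/$177.58 = 0.040489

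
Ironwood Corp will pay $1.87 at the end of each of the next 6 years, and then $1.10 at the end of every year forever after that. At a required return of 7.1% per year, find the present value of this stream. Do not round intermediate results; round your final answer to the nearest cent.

$19.15

PV of 6-year annuity: $1.87 × [1 − (1+0.071)^−6] / 0.071 = 8.88598
Perpetuity value at year 6: $1.10 / 0.071 = 15.49296
PV of perpetuity: 15.49296 / (1+0.071)^6 = 10.26591
Total PV = 8.88598 + 10.26591 = 19.15189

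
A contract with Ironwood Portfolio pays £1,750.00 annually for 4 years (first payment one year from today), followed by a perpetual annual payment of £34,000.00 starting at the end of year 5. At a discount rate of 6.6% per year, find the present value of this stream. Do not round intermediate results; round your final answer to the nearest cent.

PV of 4-year annuity: £1,750.00 × [1 − (1+0.066)^−4] / 0.066 = 5981.54221
Perpetuity value at year 4: £34,000.00 / 0.066 = 515151.51515
PV of perpetuity: 515151.51515 / (1+0.066)^4 = 398938.69505
Total PV = 5981.54221 + 398938.69505 = 404920.23726

£404920.24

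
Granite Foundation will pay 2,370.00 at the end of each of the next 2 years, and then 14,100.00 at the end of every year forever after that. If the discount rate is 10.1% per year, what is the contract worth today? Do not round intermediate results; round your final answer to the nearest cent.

119273.40

PV of 2-year annuity: 2,370.00 × [1 − (1+0.101)^−2] / 0.101 = 4107.70986
Perpetuity value at year 2: 14,100.00 / 0.101 = 139603.96040
PV of perpetuity: 139603.96040 / (1+0.101)^2 = 115165.68655
Total PV = 4107.70986 + 115165.68655 = 119273.39641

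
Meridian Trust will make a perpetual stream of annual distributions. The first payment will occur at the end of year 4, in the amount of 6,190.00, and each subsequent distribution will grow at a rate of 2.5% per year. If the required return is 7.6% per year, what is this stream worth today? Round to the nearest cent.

Value at end of year 3: C₁ / (r − g) = 6,190.00 / (0.076 − 0.025) = 121,372.5490
Discount to today: PV = 121,372.5490 / (1 + 0.076)^3 = 121,372.5490 / 1.245767 = 97,427.97

97427.97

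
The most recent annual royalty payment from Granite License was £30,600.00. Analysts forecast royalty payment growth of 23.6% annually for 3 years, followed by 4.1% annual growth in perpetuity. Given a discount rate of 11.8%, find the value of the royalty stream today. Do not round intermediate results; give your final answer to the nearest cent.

£671577.19

D_1 = 37821.60000
D_2 = 46747.49760
D_3 = 57779.90703
Terminal value at year 3: TV = D_3×(1+g_2)/(r−g_2) = 60148.88322/0.077 = 781154.32756
P_0 = D_1/(1+r)^1 + D_2/(1+r)^2 + D_3/(1+r)^3 + TV/(1+r)^3
    = 33829.69589 + 37400.27202 + 41347.70681 + 558999.51673 = 671577.19144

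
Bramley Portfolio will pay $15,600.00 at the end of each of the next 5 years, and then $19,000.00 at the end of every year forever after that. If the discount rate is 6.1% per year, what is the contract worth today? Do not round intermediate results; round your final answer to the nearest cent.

PV of 5-year annuity: $15,600.00 × [1 − (1+0.061)^−5] / 0.061 = 65534.49416
Perpetuity value at year 5: $19,000.00 / 0.061 = 311475.40984
PV of perpetuity: 311475.40984 / (1+0.061)^5 = 231657.75669
Total PV = 65534.49416 + 231657.75669 = 297192.25085

$297192.25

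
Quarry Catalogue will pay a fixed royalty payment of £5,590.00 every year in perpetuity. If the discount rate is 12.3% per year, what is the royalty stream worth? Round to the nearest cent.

Level perpetuity: PV = C / r = £5,590.00 / 0.123 = £45,447.15

£45447.15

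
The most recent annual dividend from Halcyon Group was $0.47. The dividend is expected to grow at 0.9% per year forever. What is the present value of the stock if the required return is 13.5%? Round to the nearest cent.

D₁ = D₀ × (1 + g) = $0.47 × 1.009 = $0.4742
Growing perpetuity: P = D₁ / (r − g) = $0.4742 / (0.135 − 0.009) = $3.76

$3.76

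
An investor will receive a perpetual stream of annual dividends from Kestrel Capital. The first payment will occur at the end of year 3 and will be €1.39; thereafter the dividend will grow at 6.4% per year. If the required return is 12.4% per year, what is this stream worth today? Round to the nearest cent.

Value at end of year 2: C₁ / (r − g) = €1.39 / (0.124 − 0.064) = €23.1667
Discount to today: PV = €23.1667 / (1 + 0.124)^2 = €23.1667 / 1.263376 = €18.34

€18.34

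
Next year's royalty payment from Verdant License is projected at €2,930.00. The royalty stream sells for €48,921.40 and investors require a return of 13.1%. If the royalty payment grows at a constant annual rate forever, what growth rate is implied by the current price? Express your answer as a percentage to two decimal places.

P = D₁/(r−g) ⇒ g = r − D₁/P = 0.131 − €2,930.00/€48,921.40 = 0.071108

7.11%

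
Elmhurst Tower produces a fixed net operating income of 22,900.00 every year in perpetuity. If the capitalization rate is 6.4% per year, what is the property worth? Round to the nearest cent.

357812.50

Level perpetuity: PV = C / r = 22,900.00 / 0.064 = 357,812.50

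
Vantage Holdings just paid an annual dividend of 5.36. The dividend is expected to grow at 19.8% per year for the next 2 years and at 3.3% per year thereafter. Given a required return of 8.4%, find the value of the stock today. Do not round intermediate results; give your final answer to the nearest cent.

145.07

D_1 = 6.42128
D_2 = 7.69269
Terminal value at year 2: TV = D_2×(1+g_2)/(r−g_2) = 7.94655/0.051 = 155.81475
P_0 = D_1/(1+r)^1 + D_2/(1+r)^2 + TV/(1+r)^2
    = 5.92369 + 6.54666 + 132.60198 = 145.07233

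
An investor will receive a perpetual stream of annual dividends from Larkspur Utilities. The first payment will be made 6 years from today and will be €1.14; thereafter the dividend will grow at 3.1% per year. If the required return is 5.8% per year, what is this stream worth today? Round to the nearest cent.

Value at end of year 5: C₁ / (r − g) = €1.14 / (0.058 − 0.031) = €42.2222
Discount to today: PV = €42.2222 / (1 + 0.058)^5 = €42.2222 / 1.325648 = €31.85

€31.85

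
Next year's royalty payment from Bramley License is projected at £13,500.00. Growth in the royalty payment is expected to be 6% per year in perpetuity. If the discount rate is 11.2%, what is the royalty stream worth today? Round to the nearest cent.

£259615.38

Growing perpetuity: P = D₁ / (r − g) = £13,500.0000 / (0.112 − 0.06) = £259,615.38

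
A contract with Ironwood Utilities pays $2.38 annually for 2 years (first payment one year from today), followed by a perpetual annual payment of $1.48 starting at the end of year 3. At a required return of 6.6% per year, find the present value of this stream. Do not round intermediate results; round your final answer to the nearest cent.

$24.06

PV of 2-year annuity: $2.38 × [1 − (1+0.066)^−2] / 0.066 = 4.32706
Perpetuity value at year 2: $1.48 / 0.066 = 22.42424
PV of perpetuity: 22.42424 / (1+0.066)^2 = 19.73347
Total PV = 4.32706 + 19.73347 = 24.06053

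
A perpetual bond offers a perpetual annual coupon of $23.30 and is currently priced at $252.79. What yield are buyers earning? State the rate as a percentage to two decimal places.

P = C/r ⇒ r = C/P = $23.30/$252.79 = 0.092171

9.22%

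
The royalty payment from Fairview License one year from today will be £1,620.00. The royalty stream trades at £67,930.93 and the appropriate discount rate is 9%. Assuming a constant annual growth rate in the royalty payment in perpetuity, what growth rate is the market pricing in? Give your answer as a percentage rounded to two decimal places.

P = D₁/(r−g) ⇒ g = r − D₁/P = 0.09 − £1,620.00/£67,930.93 = 0.066152

6.62%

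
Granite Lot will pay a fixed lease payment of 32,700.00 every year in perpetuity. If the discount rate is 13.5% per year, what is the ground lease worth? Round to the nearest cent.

242222.22

Level perpetuity: PV = C / r = 32,700.00 / 0.135 = 242,222.22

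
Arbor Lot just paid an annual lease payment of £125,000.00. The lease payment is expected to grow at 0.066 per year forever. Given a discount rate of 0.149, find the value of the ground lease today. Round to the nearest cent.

£1605421.69

D₁ = D₀ × (1 + g) = £125,000.00 × 1.066 = £133,250.0000
Growing perpetuity: P = D₁ / (r − g) = £133,250.0000 / (0.149 − 0.066) = £1,605,421.69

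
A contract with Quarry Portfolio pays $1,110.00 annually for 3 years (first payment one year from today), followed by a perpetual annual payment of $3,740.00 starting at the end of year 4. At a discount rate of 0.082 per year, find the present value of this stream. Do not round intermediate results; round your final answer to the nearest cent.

$38856.38

PV of 3-year annuity: $1,110.00 × [1 − (1+0.082)^−3] / 0.082 = 2850.28581
Perpetuity value at year 3: $3,740.00 / 0.082 = 45609.75610
PV of perpetuity: 45609.75610 / (1+0.082)^3 = 36006.09040
Total PV = 2850.28581 + 36006.09040 = 38856.37621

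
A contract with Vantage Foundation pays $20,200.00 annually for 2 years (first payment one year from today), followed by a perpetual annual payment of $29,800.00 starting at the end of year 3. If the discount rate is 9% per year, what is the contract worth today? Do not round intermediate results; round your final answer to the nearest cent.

PV of 2-year annuity: $20,200.00 × [1 − (1+0.09)^−2] / 0.09 = 35534.04596
Perpetuity value at year 2: $29,800.00 / 0.09 = 331111.11111
PV of perpetuity: 331111.11111 / (1+0.09)^2 = 278689.59777
Total PV = 35534.04596 + 278689.59777 = 314223.64373

$314223.64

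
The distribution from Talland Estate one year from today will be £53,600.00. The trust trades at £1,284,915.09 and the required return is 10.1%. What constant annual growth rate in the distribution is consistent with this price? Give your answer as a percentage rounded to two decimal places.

P = D₁/(r−g) ⇒ g = r − D₁/P = 0.101 − £53,600.00/£1,284,915.09 = 0.059285

5.93%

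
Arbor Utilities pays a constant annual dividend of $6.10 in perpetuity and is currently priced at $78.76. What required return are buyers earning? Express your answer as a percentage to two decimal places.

7.75%

P = C/r ⇒ r = C/P = $6.10/$78.76 = 0.077450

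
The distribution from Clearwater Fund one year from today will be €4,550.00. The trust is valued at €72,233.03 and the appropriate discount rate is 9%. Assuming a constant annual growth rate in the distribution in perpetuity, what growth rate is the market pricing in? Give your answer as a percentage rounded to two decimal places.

2.70%

P = D₁/(r−g) ⇒ g = r − D₁/P = 0.09 − €4,550.00/€72,233.03 = 0.027009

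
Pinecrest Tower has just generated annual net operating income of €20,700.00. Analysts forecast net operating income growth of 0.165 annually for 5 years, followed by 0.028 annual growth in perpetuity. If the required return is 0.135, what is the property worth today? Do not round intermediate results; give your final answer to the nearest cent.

D_1 = 24115.50000
D_2 = 28094.55750
D_3 = 32730.15949
D_4 = 38130.63580
D_5 = 44422.19071
Terminal value at year 5: TV = D_5×(1+g_2)/(r−g_2) = 45666.01205/0.107 = 426785.15935
P_0 = D_1/(1+r)^1 + D_2/(1+r)^2 + D_3/(1+r)^3 + D_4/(1+r)^4 + D_5/(1+r)^5 + TV/(1+r)^5
    = 21247.13656 + 21808.73489 + 22385.17722 + 22976.85591 + 23584.17369 + 226584.39769 = 338586.47596

€338586.48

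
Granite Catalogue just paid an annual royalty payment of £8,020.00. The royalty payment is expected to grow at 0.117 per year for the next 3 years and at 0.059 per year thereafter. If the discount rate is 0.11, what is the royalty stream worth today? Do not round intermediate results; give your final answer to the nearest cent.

D_1 = 8958.34000
D_2 = 10006.46578
D_3 = 11177.22228
Terminal value at year 3: TV = D_3×(1+g_2)/(r−g_2) = 11836.67839/0.051 = 232091.73315
P_0 = D_1/(1+r)^1 + D_2/(1+r)^2 + D_3/(1+r)^3 + TV/(1+r)^3
    = 8070.57658 + 8121.47210 + 8172.68860 + 169703.47495 = 194068.21223

£194068.21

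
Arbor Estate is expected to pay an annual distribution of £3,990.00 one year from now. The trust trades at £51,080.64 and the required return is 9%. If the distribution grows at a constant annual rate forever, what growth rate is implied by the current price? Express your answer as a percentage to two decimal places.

P = D₁/(r−g) ⇒ g = r − D₁/P = 0.09 − £3,990.00/£51,080.64 = 0.011888

1.19%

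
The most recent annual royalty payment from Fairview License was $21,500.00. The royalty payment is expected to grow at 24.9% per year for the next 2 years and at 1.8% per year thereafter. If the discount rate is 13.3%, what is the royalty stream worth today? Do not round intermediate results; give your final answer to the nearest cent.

$281117.26

D_1 = 26853.50000
D_2 = 33540.02150
Terminal value at year 2: TV = D_2×(1+g_2)/(r−g_2) = 34143.74189/0.115 = 296902.10337
P_0 = D_1/(1+r)^1 + D_2/(1+r)^2 + TV/(1+r)^2
    = 23701.23566 + 26127.84054 + 231288.18847 = 281117.26467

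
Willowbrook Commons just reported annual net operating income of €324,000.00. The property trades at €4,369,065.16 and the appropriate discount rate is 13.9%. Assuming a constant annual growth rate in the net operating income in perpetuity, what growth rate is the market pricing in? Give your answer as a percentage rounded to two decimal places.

6.04%

P = D₀(1+g)/(r−g) ⇒ P(r−g) = D₀(1+g) ⇒ g(P+D₀) = P·r − D₀
g = (P·r − D₀)/(P + D₀) = (€4,369,065.16×0.139 − €324,000.00) / (€4,369,065.16 + €324,000.00) = 0.060366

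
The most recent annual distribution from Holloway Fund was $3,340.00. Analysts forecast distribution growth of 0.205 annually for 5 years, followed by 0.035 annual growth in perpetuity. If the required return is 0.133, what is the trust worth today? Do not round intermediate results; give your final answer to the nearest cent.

$68167.28

D_1 = 4024.70000
D_2 = 4849.76350
D_3 = 5843.96502
D_4 = 7041.97785
D_5 = 8485.58330
Terminal value at year 5: TV = D_5×(1+g_2)/(r−g_2) = 8782.57872/0.098 = 89618.15021
P_0 = D_1/(1+r)^1 + D_2/(1+r)^2 + D_3/(1+r)^3 + D_4/(1+r)^4 + D_5/(1+r)^5 + TV/(1+r)^5
    = 3552.25066 + 3777.98945 + 4018.07351 + 4273.41446 + 4544.98184 + 48000.57349 = 68167.28341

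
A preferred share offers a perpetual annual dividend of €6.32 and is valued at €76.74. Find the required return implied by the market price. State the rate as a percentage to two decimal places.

8.24%

P = C/r ⇒ r = C/P = €6.32/€76.74 = 0.082356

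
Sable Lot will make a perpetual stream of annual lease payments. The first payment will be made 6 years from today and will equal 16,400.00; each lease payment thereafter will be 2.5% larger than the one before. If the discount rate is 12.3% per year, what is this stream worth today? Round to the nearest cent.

Value at end of year 5: C₁ / (r − g) = 16,400.00 / (0.123 − 0.025) = 167,346.9388
Discount to today: PV = 167,346.9388 / (1 + 0.123)^5 = 167,346.9388 / 1.786071 = 93,695.56

93695.56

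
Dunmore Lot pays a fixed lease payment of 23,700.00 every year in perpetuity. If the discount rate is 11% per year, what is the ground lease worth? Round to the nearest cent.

Level perpetuity: PV = C / r = 23,700.00 / 0.11 = 215,454.55

215454.55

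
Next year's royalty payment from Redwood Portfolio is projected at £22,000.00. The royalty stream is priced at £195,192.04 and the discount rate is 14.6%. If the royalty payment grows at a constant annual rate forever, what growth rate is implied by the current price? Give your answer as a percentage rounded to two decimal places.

3.33%

P = D₁/(r−g) ⇒ g = r − D₁/P = 0.146 − £22,000.00/£195,192.04 = 0.033290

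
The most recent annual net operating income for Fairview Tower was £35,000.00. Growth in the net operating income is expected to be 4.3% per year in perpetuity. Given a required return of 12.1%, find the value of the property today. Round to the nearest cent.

£468012.82

D₁ = D₀ × (1 + g) = £35,000.00 × 1.043 = £36,505.0000
Growing perpetuity: P = D₁ / (r − g) = £36,505.0000 / (0.121 − 0.043) = £468,012.82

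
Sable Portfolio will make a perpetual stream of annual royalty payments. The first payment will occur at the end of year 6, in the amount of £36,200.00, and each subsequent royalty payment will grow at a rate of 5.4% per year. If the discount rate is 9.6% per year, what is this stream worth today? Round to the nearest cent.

Value at end of year 5: C₁ / (r − g) = £36,200.00 / (0.096 − 0.054) = £861,904.7619
Discount to today: PV = £861,904.7619 / (1 + 0.096)^5 = £861,904.7619 / 1.581440 = £545,012.56

£545012.56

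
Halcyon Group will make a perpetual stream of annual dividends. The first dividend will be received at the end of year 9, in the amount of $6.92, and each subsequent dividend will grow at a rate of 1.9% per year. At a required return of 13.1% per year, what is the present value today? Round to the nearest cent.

$23.08

Value at end of year 8: C₁ / (r − g) = $6.92 / (0.131 − 0.019) = $61.7857
Discount to today: PV = $61.7857 / (1 + 0.131)^8 = $61.7857 / 2.677323 = $23.08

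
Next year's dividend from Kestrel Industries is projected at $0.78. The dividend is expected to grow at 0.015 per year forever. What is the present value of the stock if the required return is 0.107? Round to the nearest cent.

Growing perpetuity: P = D₁ / (r − g) = $0.7800 / (0.107 − 0.015) = $8.48

$8.48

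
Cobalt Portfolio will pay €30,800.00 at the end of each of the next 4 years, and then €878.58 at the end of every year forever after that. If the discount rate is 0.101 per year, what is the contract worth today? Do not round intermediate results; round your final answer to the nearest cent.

€103340.74

PV of 4-year annuity: €30,800.00 × [1 − (1+0.101)^−4] / 0.101 = 97420.88653
Perpetuity value at year 4: €878.58 / 0.101 = 8698.81188
PV of perpetuity: 8698.81188 / (1+0.101)^4 = 5919.84946
Total PV = 97420.88653 + 5919.84946 = 103340.73599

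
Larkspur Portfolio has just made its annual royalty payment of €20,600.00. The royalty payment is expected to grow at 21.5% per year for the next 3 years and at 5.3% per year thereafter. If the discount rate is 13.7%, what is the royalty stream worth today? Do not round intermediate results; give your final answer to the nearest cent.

D_1 = 25029.00000
D_2 = 30410.23500
D_3 = 36948.43553
Terminal value at year 3: TV = D_3×(1+g_2)/(r−g_2) = 38906.70261/0.084 = 463175.03105
P_0 = D_1/(1+r)^1 + D_2/(1+r)^2 + D_3/(1+r)^3 + TV/(1+r)^3
    = 22013.19261 + 23523.33247 + 25137.07032 + 315111.13154 = 385784.72695

€385784.73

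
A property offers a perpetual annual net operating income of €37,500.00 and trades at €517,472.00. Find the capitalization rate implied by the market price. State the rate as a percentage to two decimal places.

P = C/r ⇒ r = C/P = €37,500.00/€517,472.00 = 0.072468

7.25%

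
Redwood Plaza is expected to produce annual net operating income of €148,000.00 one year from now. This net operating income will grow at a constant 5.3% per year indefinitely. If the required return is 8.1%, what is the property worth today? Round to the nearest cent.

€5285714.29

Growing perpetuity: P = D₁ / (r − g) = €148,000.0000 / (0.081 − 0.053) = €5,285,714.29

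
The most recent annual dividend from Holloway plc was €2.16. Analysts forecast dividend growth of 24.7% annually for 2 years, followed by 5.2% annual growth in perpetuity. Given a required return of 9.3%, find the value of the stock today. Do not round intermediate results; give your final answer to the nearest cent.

€77.42

D_1 = 2.69352
D_2 = 3.35882
Terminal value at year 2: TV = D_2×(1+g_2)/(r−g_2) = 3.53348/0.041 = 86.18239
P_0 = D_1/(1+r)^1 + D_2/(1+r)^2 + TV/(1+r)^2
    = 2.46434 + 2.81155 + 72.14035 = 77.41624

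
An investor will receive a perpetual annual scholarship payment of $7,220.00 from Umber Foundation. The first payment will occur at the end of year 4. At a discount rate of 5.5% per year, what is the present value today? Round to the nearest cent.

$111793.65

Value at end of year 3: C / r = $7,220.00 / 0.055 = $131,272.7273
Discount to today: PV = $131,272.7273 / (1 + 0.055)^3 = $131,272.7273 / 1.174241 = $111,793.65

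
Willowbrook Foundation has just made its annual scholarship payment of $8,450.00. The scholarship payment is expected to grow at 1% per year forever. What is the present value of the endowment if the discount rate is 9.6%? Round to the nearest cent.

D₁ = D₀ × (1 + g) = $8,450.00 × 1.01 = $8,534.5000
Growing perpetuity: P = D₁ / (r − g) = $8,534.5000 / (0.096 − 0.01) = $99,238.37

$99238.37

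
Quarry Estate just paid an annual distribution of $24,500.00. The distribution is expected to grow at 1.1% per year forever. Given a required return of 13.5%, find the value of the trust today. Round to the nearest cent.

$199754.03

D₁ = D₀ × (1 + g) = $24,500.00 × 1.011 = $24,769.5000
Growing perpetuity: P = D₁ / (r − g) = $24,769.5000 / (0.135 − 0.011) = $199,754.03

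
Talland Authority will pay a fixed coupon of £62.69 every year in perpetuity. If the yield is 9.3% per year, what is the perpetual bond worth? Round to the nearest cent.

Level perpetuity: PV = C / r = £62.69 / 0.093 = £674.09

£674.09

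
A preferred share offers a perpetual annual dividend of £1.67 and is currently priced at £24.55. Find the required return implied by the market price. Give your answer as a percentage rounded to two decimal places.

6.80%

P = C/r ⇒ r = C/P = £1.67/£24.55 = 0.068024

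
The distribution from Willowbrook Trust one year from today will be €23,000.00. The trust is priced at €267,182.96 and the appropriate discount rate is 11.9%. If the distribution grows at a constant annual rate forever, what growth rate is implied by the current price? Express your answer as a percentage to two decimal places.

3.29%

P = D₁/(r−g) ⇒ g = r − D₁/P = 0.119 − €23,000.00/€267,182.96 = 0.032917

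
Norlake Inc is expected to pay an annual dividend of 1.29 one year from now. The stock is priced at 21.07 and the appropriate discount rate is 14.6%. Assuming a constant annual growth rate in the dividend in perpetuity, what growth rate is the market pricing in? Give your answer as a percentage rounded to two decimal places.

8.48%

P = D₁/(r−g) ⇒ g = r − D₁/P = 0.146 − 1.29/21.07 = 0.084776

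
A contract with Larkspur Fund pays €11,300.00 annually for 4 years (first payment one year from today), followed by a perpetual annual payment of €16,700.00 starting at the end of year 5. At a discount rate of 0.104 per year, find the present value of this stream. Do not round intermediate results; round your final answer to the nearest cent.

€143606.82

PV of 4-year annuity: €11,300.00 × [1 − (1+0.104)^−4] / 0.104 = 35511.51285
Perpetuity value at year 4: €16,700.00 / 0.104 = 160576.92308
PV of perpetuity: 160576.92308 / (1+0.104)^4 = 108095.30675
Total PV = 35511.51285 + 108095.30675 = 143606.81959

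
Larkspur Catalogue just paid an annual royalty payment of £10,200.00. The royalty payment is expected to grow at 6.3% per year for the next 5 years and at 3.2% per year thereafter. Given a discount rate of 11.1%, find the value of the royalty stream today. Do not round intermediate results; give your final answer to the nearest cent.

£151602.07

D_1 = 10842.60000
D_2 = 11525.68380
D_3 = 12251.80188
D_4 = 13023.66540
D_5 = 13844.15632
Terminal value at year 5: TV = D_5×(1+g_2)/(r−g_2) = 14287.16932/0.079 = 180850.24456
P_0 = D_1/(1+r)^1 + D_2/(1+r)^2 + D_3/(1+r)^3 + D_4/(1+r)^4 + D_5/(1+r)^5 + TV/(1+r)^5
    = 9759.31593 + 9337.67132 + 8934.24358 + 8548.24565 + 8178.92451 + 106843.67206 = 151602.07305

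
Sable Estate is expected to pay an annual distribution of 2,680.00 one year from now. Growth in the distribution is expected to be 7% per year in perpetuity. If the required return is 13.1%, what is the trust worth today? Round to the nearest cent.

43934.43

Growing perpetuity: P = D₁ / (r − g) = 2,680.0000 / (0.131 − 0.07) = 43,934.43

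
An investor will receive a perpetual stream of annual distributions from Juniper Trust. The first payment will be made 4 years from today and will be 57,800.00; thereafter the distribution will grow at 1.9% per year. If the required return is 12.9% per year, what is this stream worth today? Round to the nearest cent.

Value at end of year 3: C₁ / (r − g) = 57,800.00 / (0.129 − 0.019) = 525,454.5455
Discount to today: PV = 525,454.5455 / (1 + 0.129)^3 = 525,454.5455 / 1.439070 = 365,134.89

365134.89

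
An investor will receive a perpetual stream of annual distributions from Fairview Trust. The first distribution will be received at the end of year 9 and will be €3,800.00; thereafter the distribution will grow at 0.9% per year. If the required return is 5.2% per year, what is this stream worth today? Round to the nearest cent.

Value at end of year 8: C₁ / (r − g) = €3,800.00 / (0.052 − 0.009) = €88,372.0930
Discount to today: PV = €88,372.0930 / (1 + 0.052)^8 = €88,372.0930 / 1.500120 = €58,910.03

€58910.03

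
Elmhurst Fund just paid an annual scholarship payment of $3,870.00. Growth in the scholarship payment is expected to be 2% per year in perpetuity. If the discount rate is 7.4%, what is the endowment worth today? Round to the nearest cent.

D₁ = D₀ × (1 + g) = $3,870.00 × 1.02 = $3,947.4000
Growing perpetuity: P = D₁ / (r − g) = $3,947.4000 / (0.074 − 0.02) = $73,100.00

$73100.00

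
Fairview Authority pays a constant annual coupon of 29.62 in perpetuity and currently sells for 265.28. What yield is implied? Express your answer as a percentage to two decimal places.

P = C/r ⇒ r = C/P = 29.62/265.28 = 0.111656

11.17%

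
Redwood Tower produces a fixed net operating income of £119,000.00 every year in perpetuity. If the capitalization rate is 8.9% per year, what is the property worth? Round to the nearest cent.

£1337078.65

Level perpetuity: PV = C / r = £119,000.00 / 0.089 = £1,337,078.65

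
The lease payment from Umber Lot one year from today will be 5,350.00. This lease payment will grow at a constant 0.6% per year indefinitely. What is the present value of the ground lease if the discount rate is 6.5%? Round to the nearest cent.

90677.97

Growing perpetuity: P = D₁ / (r − g) = 5,350.0000 / (0.065 − 0.006) = 90,677.97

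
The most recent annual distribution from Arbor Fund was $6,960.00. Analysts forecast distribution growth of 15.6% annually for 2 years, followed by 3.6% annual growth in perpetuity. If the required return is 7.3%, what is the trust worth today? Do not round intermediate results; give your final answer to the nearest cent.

D_1 = 8045.76000
D_2 = 9300.89856
Terminal value at year 2: TV = D_2×(1+g_2)/(r−g_2) = 9635.73091/0.037 = 260425.15968
P_0 = D_1/(1+r)^1 + D_2/(1+r)^2 + TV/(1+r)^2
    = 7498.37838 + 8078.40206 + 226195.25755 = 241772.03798

$241772.04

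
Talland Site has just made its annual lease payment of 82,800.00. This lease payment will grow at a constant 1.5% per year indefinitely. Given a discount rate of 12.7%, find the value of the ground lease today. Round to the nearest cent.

750375.00

D₁ = D₀ × (1 + g) = 82,800.00 × 1.015 = 84,042.0000
Growing perpetuity: P = D₁ / (r − g) = 84,042.0000 / (0.127 − 0.015) = 750,375.00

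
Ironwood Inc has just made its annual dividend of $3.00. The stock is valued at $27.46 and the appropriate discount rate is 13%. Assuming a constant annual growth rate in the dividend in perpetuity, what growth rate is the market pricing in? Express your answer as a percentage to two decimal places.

P = D₀(1+g)/(r−g) ⇒ P(r−g) = D₀(1+g) ⇒ g(P+D₀) = P·r − D₀
g = (P·r − D₀)/(P + D₀) = ($27.46×0.13 − $3.00) / ($27.46 + $3.00) = 0.018707

1.87%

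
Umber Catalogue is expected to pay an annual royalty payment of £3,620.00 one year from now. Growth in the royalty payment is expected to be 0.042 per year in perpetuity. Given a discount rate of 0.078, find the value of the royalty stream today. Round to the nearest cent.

£100555.56

Growing perpetuity: P = D₁ / (r − g) = £3,620.0000 / (0.078 − 0.042) = £100,555.56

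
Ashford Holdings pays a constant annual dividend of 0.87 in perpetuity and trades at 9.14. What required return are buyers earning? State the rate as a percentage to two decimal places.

P = C/r ⇒ r = C/P = 0.87/9.14 = 0.095186

9.52%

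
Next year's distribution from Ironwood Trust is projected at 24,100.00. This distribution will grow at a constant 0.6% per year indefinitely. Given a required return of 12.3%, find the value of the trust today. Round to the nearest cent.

Growing perpetuity: P = D₁ / (r − g) = 24,100.0000 / (0.123 − 0.006) = 205,982.91

205982.91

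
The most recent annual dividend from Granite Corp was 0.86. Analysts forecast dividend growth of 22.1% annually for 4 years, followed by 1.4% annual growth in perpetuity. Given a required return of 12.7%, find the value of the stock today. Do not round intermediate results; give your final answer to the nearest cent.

14.85

D_1 = 1.05006
D_2 = 1.28212
D_3 = 1.56547
D_4 = 1.91144
Terminal value at year 4: TV = D_4×(1+g_2)/(r−g_2) = 1.93820/0.113 = 17.15223
P_0 = D_1/(1+r)^1 + D_2/(1+r)^2 + D_3/(1+r)^3 + D_4/(1+r)^4 + TV/(1+r)^4
    = 0.93173 + 1.00944 + 1.09364 + 1.18486 + 10.63224 = 14.85191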